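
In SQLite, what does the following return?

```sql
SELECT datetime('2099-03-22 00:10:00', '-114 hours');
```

-114 hours from 2099-03-22 00:10:00 is 2099-03-17 06:10:00 (crosses midnight).

2099-03-17 06:10:00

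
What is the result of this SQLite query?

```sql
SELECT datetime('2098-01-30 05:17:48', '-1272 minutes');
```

2098-01-29 08:05:48

1272 minutes = 21h 12m; -1272 minutes from 2098-01-30 05:17:48 is 2098-01-29 08:05:48 (crosses midnight).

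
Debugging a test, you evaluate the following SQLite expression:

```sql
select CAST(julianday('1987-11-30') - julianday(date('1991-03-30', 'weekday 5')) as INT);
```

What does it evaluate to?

`weekday 5` advances to the next Friday; 1991-03-30 is a Saturday, so it moves forward to 1991-04-05.
0 days remain in November 1987 after the 30th (30 − 30).
Full months from December 1987 through March 1991 contribute their day counts.
Then 5 days into April 1991.
Total: 0 + 31 + 31 + 29 + 31 + 30 + 31 + 30 + 31 + 31 + 30 + 31 + 30 + 31 + 31 + 28 + 31 + 30 + 31 + 30 + 31 + 31 + 30 + 31 + 30 + 31 + 31 + 28 + 31 + 30 + 31 + 30 + 31 + 31 + 30 + 31 + 30 + 31 + 31 + 28 + 31 + 5 = 1222.
The subtraction is earlier − later, so the result is −1222 → -1222.

-1222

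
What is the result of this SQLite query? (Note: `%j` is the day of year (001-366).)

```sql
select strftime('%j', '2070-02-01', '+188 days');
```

First apply '+188 days': 2070-02-01 → 2070-08-08.
Day-of-year for 2070-08-08: days since 2070-01-01 inclusive = 220, zero-padded to 220.

220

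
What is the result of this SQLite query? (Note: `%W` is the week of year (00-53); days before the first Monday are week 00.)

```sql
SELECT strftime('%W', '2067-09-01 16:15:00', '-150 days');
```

First apply '-150 days': 2067-09-01 16:15:00 → 2067-04-04 16:15:00.
2067-04-04 is a Monday. SQLite's %W counts Mondays since the year started; the result is 14.

14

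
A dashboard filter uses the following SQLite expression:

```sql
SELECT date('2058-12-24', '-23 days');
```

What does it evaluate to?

Going back 23 days within December lands on 2058-12-01.

2058-12-01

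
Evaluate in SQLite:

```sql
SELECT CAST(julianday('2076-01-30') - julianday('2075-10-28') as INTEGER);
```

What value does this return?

3 days remain in October 2075 after the 28th (31 − 28).
November 2075: 30 days.
December 2075: 31 days.
Then 30 days into January 2076.
Total: 3 + 30 + 31 + 30 = 94.

94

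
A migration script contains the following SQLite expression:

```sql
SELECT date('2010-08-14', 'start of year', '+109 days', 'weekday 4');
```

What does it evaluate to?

`start of year` rewinds 2010-08-14 to 2010-01-01.
Applying '+109 days' to 2010-01-01: counting 109 days forward gives 2010-04-20.
`weekday 4` advances to the next Thursday; 2010-04-20 is a Tuesday, so it moves forward to 2010-04-22.

2010-04-22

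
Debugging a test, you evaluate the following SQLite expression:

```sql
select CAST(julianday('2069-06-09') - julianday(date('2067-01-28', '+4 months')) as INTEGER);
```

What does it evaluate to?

Adding +4 months to 2067-01-28 gives 2067-05-28.
3 days remain in May 2067 after the 28th (31 − 28).
Full months from June 2067 through May 2069 contribute their day counts.
Then 9 days into June 2069.
Total: 3 + 30 + 31 + 31 + 30 + 31 + 30 + 31 + 31 + 29 + 31 + 30 + 31 + 30 + 31 + 31 + 30 + 31 + 30 + 31 + 31 + 28 + 31 + 30 + 31 + 9 = 743.

743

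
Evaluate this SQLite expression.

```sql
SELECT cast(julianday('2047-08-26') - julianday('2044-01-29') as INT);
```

2 days remain in January 2044 after the 29th (31 − 29).
Full months from February 2044 through July 2047 contribute their day counts.
Then 26 days into August 2047.
Total: 2 + 29 + 31 + 30 + 31 + 30 + 31 + 31 + 30 + 31 + 30 + 31 + 31 + 28 + 31 + 30 + 31 + 30 + 31 + 31 + 30 + 31 + 30 + 31 + 31 + 28 + 31 + 30 + 31 + 30 + 31 + 31 + 30 + 31 + 30 + 31 + 31 + 28 + 31 + 30 + 31 + 30 + 31 + 26 = 1305.

1305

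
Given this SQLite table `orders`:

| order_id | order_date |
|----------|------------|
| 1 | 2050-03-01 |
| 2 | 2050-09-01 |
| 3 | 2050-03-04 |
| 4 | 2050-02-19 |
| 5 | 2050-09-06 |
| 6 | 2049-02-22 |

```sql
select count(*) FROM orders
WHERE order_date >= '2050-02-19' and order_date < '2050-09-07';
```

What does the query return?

5

Rows in [2050-02-19, 2050-09-07): 2050-03-01, 2050-09-01, 2050-03-04, 2050-02-19, 2050-09-06 → 5 rows.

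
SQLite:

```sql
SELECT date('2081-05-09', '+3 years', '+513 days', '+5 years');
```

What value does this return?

2090-10-04

Adding +3 years to 2081-05-09 gives 2084-05-09.
Applying '+513 days' to 2084-05-09: counting 513 days forward gives 2085-10-04.
Adding +5 years to 2085-10-04 gives 2090-10-04.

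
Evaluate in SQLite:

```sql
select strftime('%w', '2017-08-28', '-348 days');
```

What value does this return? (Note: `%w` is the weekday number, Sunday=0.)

First apply '-348 days': 2017-08-28 → 2016-09-14.
2016-09-14 is a Wednesday; with Sunday=0 that is 3.

3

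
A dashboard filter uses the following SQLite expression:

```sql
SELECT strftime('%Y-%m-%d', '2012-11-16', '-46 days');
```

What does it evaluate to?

2012-10-01

First apply '-46 days': 2012-11-16 → 2012-10-01.
`%Y-%m-%d` extracts the ISO date: 2012-10-01.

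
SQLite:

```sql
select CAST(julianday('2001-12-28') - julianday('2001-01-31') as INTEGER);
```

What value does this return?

331

0 days remain in January 2001 after the 31st (31 − 31).
Full months from February 2001 through November 2001 contribute their day counts.
Then 28 days into December 2001.
Total: 0 + 28 + 31 + 30 + 31 + 30 + 31 + 31 + 30 + 31 + 30 + 28 = 331.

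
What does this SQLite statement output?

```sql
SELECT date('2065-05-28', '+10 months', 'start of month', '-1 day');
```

2066-02-28

Adding +10 months to 2065-05-28 gives 2066-03-28.
`start of month` rewinds 2066-03-28 to 2066-03-01.
Going back 1 day from 2066-03-01 reaches 2066-02-28 (last day of February, 28 days).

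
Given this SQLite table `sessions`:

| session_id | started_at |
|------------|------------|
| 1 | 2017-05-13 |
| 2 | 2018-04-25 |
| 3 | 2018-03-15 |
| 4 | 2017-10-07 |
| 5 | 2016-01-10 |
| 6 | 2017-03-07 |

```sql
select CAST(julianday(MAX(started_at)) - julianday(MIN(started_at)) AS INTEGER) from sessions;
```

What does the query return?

836

MIN = 2016-01-10, MAX = 2018-04-25.
21 days remain in January 2016 after the 10th (31 − 10).
Full months from February 2016 through March 2018 contribute their day counts.
Then 25 days into April 2018.
Total: 21 + 29 + 31 + 30 + 31 + 30 + 31 + 31 + 30 + 31 + 30 + 31 + 31 + 28 + 31 + 30 + 31 + 30 + 31 + 31 + 30 + 31 + 30 + 31 + 31 + 28 + 31 + 25 = 836.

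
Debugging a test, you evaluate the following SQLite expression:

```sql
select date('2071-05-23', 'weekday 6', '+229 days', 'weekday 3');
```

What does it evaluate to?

2072-01-13

`weekday 6` advances to the next Saturday; 2071-05-23 is already a Saturday, so it stays at 2071-05-23.
Applying '+229 days' to 2071-05-23: counting 229 days forward gives 2072-01-07.
`weekday 3` advances to the next Wednesday; 2072-01-07 is a Thursday, so it moves forward to 2072-01-13.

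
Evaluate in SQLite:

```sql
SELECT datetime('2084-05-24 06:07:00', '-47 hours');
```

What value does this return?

2084-05-22 07:07:00

-47 hours from 2084-05-24 06:07:00 is 2084-05-22 07:07:00 (crosses midnight).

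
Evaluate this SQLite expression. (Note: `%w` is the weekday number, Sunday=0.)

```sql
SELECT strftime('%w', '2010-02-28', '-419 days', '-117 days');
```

3

First apply '-419 days', '-117 days': 2010-02-28 → 2008-09-10.
2008-09-10 is a Wednesday; with Sunday=0 that is 3.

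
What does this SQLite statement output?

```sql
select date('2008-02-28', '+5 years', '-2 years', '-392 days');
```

2010-02-01

Adding +5 years to 2008-02-28 gives 2013-02-28.
Adding -2 years to 2013-02-28 gives 2011-02-28.
Applying '-392 days' to 2011-02-28: counting 392 days back gives 2010-02-01.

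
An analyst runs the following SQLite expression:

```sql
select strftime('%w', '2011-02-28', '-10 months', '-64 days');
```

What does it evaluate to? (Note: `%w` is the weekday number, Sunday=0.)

2

First apply '-10 months', '-64 days': 2011-02-28 → 2010-02-23.
2010-02-23 is a Tuesday; with Sunday=0 that is 2.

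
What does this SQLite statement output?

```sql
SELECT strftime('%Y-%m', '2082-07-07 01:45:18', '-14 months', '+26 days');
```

First apply '-14 months', '+26 days': 2082-07-07 01:45:18 → 2081-06-02 01:45:18.
`%Y-%m` extracts the year-month: 2081-06.

2081-06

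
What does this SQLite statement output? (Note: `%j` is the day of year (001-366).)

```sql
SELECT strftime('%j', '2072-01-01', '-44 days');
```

322

First apply '-44 days': 2072-01-01 → 2071-11-18.
Day-of-year for 2071-11-18: days since 2071-01-01 inclusive = 322, zero-padded to 322.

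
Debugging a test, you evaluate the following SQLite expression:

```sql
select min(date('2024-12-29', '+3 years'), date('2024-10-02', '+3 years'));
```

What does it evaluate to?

2027-10-02

date('2024-12-29', '+3 years') → 2027-12-29.
date('2024-10-02', '+3 years') → 2027-10-02.
Earlier of the two is 2027-10-02.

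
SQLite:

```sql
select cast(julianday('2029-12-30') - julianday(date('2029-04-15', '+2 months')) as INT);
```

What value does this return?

198

Adding +2 months to 2029-04-15 gives 2029-06-15.
15 days remain in June 2029 after the 15th (30 − 15).
July 2029: 31 days.
August 2029: 31 days.
September 2029: 30 days.
October 2029: 31 days.
November 2029: 30 days.
Then 30 days into December 2029.
Total: 15 + 31 + 31 + 30 + 31 + 30 + 30 = 198.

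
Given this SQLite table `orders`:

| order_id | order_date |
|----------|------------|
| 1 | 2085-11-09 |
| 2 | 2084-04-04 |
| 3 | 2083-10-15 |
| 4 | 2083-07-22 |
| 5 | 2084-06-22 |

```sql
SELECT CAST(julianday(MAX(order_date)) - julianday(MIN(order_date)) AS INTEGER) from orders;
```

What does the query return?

MIN = 2083-07-22, MAX = 2085-11-09.
9 days remain in July 2083 after the 22nd (31 − 22).
Full months from August 2083 through October 2085 contribute their day counts.
Then 9 days into November 2085.
Total: 9 + 31 + 30 + 31 + 30 + 31 + 31 + 29 + 31 + 30 + 31 + 30 + 31 + 31 + 30 + 31 + 30 + 31 + 31 + 28 + 31 + 30 + 31 + 30 + 31 + 31 + 30 + 31 + 9 = 841.

841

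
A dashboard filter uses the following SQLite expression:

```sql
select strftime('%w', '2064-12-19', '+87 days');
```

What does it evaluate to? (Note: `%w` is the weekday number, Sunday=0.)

First apply '+87 days': 2064-12-19 → 2065-03-16.
2065-03-16 is a Monday; with Sunday=0 that is 1.

1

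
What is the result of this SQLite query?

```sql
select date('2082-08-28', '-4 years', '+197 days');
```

Adding -4 years to 2082-08-28 gives 2078-08-28.
Applying '+197 days' to 2078-08-28: counting 197 days forward gives 2079-03-13.

2079-03-13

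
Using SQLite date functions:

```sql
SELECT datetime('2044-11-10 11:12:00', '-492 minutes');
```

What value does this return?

492 minutes = 8h 12m; -492 minutes from 2044-11-10 11:12:00 is 2044-11-10 03:00:00.

2044-11-10 03:00:00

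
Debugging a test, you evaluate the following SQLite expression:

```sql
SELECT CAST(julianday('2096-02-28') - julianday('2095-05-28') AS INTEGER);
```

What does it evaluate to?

3 days remain in May 2095 after the 28th (31 − 28).
Full months from June 2095 through January 2096 contribute their day counts.
Then 28 days into February 2096.
Total: 3 + 30 + 31 + 31 + 30 + 31 + 30 + 31 + 31 + 28 = 276.

276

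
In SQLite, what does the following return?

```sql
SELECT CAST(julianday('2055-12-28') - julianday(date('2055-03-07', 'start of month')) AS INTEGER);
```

302

`start of month` rewinds 2055-03-07 to 2055-03-01.
30 days remain in March 2055 after the 1st (31 − 1).
Full months from April 2055 through November 2055 contribute their day counts.
Then 28 days into December 2055.
Total: 30 + 30 + 31 + 30 + 31 + 31 + 30 + 31 + 30 + 28 = 302.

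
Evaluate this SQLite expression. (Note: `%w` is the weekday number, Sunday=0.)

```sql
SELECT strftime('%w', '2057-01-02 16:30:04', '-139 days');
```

3

First apply '-139 days': 2057-01-02 16:30:04 → 2056-08-16 16:30:04.
2056-08-16 is a Wednesday; with Sunday=0 that is 3.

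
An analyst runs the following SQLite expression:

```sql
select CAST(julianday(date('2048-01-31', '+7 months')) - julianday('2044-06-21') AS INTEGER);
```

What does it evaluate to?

1532

Adding +7 months to 2048-01-31 gives 2048-08-31.
9 days remain in June 2044 after the 21st (30 − 21).
Full months from July 2044 through July 2048 contribute their day counts.
Then 31 days into August 2048.
Total: 9 + 31 + 31 + 30 + 31 + 30 + 31 + 31 + 28 + 31 + 30 + 31 + 30 + 31 + 31 + 30 + 31 + 30 + 31 + 31 + 28 + 31 + 30 + 31 + 30 + 31 + 31 + 30 + 31 + 30 + 31 + 31 + 28 + 31 + 30 + 31 + 30 + 31 + 31 + 30 + 31 + 30 + 31 + 31 + 29 + 31 + 30 + 31 + 30 + 31 + 31 = 1532.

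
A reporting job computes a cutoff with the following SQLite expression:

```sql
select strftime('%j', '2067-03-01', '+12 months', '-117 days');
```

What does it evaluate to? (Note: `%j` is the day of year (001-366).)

309

First apply '+12 months', '-117 days': 2067-03-01 → 2067-11-05.
Day-of-year for 2067-11-05: days since 2067-01-01 inclusive = 309, zero-padded to 309.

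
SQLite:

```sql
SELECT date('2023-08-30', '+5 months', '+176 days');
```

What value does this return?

Adding +5 months to 2023-08-30 gives 2024-01-30.
Applying '+176 days' to 2024-01-30: counting 176 days forward gives 2024-07-24.

2024-07-24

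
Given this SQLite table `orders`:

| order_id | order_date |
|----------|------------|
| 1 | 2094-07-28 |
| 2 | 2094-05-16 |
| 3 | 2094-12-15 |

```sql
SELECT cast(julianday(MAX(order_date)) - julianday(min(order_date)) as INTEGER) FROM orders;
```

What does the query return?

213

MIN = 2094-05-16, MAX = 2094-12-15.
15 days remain in May 2094 after the 16th (31 − 16).
Full months from June 2094 through November 2094 contribute their day counts.
Then 15 days into December 2094.
Total: 15 + 30 + 31 + 31 + 30 + 31 + 30 + 15 = 213.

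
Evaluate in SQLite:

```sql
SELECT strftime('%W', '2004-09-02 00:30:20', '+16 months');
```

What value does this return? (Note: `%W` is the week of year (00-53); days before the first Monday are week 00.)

01

First apply '+16 months': 2004-09-02 00:30:20 → 2006-01-02 00:30:20.
2006-01-02 is a Monday. SQLite's %W counts Mondays since the year started; the result is 01.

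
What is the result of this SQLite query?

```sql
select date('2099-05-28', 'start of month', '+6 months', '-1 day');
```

2099-10-31

`start of month` rewinds 2099-05-28 to 2099-05-01.
Adding +6 months to 2099-05-01 gives 2099-11-01.
Going back 1 day from 2099-11-01 reaches 2099-10-31 (last day of October, 31 days).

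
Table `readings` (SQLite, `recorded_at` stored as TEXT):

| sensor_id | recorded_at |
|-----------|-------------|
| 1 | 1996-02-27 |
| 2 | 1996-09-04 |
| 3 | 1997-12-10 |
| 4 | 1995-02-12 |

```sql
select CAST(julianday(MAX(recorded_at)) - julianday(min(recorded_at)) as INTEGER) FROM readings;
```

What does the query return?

1032

MIN = 1995-02-12, MAX = 1997-12-10.
16 days remain in February 1995 after the 12th (28 − 12).
Full months from March 1995 through November 1997 contribute their day counts.
Then 10 days into December 1997.
Total: 16 + 31 + 30 + 31 + 30 + 31 + 31 + 30 + 31 + 30 + 31 + 31 + 29 + 31 + 30 + 31 + 30 + 31 + 31 + 30 + 31 + 30 + 31 + 31 + 28 + 31 + 30 + 31 + 30 + 31 + 31 + 30 + 31 + 30 + 10 = 1032.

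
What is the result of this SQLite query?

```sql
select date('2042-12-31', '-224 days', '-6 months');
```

2041-11-21

Applying '-224 days' to 2042-12-31: counting 224 days back gives 2042-05-21.
Adding -6 months to 2042-05-21 gives 2041-11-21.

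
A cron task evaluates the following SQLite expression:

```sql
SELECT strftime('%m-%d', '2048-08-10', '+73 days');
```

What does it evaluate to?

10-22

First apply '+73 days': 2048-08-10 → 2048-10-22.
`%m-%d` extracts the month-day: 10-22.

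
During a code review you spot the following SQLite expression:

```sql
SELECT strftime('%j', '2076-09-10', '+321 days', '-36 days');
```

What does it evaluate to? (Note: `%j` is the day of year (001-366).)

First apply '+321 days', '-36 days': 2076-09-10 → 2077-06-22.
Day-of-year for 2077-06-22: days since 2077-01-01 inclusive = 173, zero-padded to 173.

173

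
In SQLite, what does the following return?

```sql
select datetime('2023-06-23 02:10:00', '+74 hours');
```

+74 hours from 2023-06-23 02:10:00 is 2023-06-26 04:10:00 (crosses midnight).

2023-06-26 04:10:00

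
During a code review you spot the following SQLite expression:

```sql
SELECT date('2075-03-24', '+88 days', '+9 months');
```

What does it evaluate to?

2076-03-20

Applying '+88 days' to 2075-03-24: counting 88 days forward gives 2075-06-20.
Adding +9 months to 2075-06-20 gives 2076-03-20.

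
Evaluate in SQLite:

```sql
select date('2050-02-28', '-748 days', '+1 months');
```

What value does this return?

Applying '-748 days' to 2050-02-28: counting 748 days back gives 2048-02-11.
Adding +1 month to 2048-02-11 gives 2048-03-11.

2048-03-11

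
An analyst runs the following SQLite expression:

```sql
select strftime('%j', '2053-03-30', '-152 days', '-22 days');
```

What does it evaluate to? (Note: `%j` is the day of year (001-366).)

281

First apply '-152 days', '-22 days': 2053-03-30 → 2052-10-07.
Day-of-year for 2052-10-07: days since 2052-01-01 inclusive = 281, zero-padded to 281.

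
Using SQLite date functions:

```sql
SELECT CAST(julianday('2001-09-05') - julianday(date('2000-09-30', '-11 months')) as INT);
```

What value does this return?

676

Adding -11 months to 2000-09-30 gives 1999-10-30.
1 day remains in October 1999 after the 30th (31 − 30).
Full months from November 1999 through August 2001 contribute their day counts.
Then 5 days into September 2001.
Total: 1 + 30 + 31 + 31 + 29 + 31 + 30 + 31 + 30 + 31 + 31 + 30 + 31 + 30 + 31 + 31 + 28 + 31 + 30 + 31 + 30 + 31 + 31 + 5 = 676.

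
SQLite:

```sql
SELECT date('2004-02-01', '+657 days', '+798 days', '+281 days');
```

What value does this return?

Applying '+657 days' to 2004-02-01: counting 657 days forward gives 2005-11-19.
Applying '+798 days' to 2005-11-19: counting 798 days forward gives 2008-01-26.
Applying '+281 days' to 2008-01-26: counting 281 days forward gives 2008-11-02.

2008-11-02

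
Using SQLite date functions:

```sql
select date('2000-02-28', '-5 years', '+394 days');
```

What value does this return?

Adding -5 years to 2000-02-28 gives 1995-02-28.
Applying '+394 days' to 1995-02-28: counting 394 days forward gives 1996-03-28.

1996-03-28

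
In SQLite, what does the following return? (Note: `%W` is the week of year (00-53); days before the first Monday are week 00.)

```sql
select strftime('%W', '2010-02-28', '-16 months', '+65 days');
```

First apply '-16 months', '+65 days': 2010-02-28 → 2009-01-01.
2009-01-01 is a Thursday. SQLite's %W counts Mondays since the year started; the result is 00.

00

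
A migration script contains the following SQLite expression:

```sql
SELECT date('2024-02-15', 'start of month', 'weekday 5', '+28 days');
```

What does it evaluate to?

`start of month` rewinds 2024-02-15 to 2024-02-01.
`weekday 5` advances to the next Friday; 2024-02-01 is a Thursday, so it moves forward to 2024-02-02.
February 2024 has 29 days; 27 remain after the 2nd, so 28 days reach 2024-03-01.

2024-03-01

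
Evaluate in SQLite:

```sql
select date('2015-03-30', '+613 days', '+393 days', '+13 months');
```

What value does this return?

Applying '+613 days' to 2015-03-30: counting 613 days forward gives 2016-12-02.
Applying '+393 days' to 2016-12-02: counting 393 days forward gives 2017-12-30.
Adding +13 months to 2017-12-30 gives 2019-01-30.

2019-01-30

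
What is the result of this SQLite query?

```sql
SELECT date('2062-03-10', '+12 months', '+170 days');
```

Adding +12 months to 2062-03-10 gives 2063-03-10.
Applying '+170 days' to 2063-03-10: counting 170 days forward gives 2063-08-27.

2063-08-27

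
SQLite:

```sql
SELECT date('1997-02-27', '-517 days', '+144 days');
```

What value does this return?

Applying '-517 days' to 1997-02-27: counting 517 days back gives 1995-09-29.
Applying '+144 days' to 1995-09-29: counting 144 days forward gives 1996-02-20.

1996-02-20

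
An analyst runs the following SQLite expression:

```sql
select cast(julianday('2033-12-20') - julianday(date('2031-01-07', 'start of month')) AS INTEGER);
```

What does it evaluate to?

1084

`start of month` rewinds 2031-01-07 to 2031-01-01.
30 days remain in January 2031 after the 1st (31 − 1).
Full months from February 2031 through November 2033 contribute their day counts.
Then 20 days into December 2033.
Total: 30 + 28 + 31 + 30 + 31 + 30 + 31 + 31 + 30 + 31 + 30 + 31 + 31 + 29 + 31 + 30 + 31 + 30 + 31 + 31 + 30 + 31 + 30 + 31 + 31 + 28 + 31 + 30 + 31 + 30 + 31 + 31 + 30 + 31 + 30 + 20 = 1084.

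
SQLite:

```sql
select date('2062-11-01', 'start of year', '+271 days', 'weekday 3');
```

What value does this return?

`start of year` rewinds 2062-11-01 to 2062-01-01.
Applying '+271 days' to 2062-01-01: counting 271 days forward gives 2062-09-29.
`weekday 3` advances to the next Wednesday; 2062-09-29 is a Friday, so it moves forward to 2062-10-04.

2062-10-04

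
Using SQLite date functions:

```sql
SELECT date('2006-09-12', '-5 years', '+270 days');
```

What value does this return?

Adding -5 years to 2006-09-12 gives 2001-09-12.
Applying '+270 days' to 2001-09-12: counting 270 days forward gives 2002-06-09.

2002-06-09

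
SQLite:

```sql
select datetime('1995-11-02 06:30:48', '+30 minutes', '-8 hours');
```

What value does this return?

1995-11-01 23:00:48

+30 minutes from 1995-11-02 06:30:48 is 1995-11-02 07:00:48.
-8 hours from 1995-11-02 07:00:48 is 1995-11-01 23:00:48 (crosses midnight).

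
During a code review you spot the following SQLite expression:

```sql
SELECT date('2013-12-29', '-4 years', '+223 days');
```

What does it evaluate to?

2010-08-09

Adding -4 years to 2013-12-29 gives 2009-12-29.
Applying '+223 days' to 2009-12-29: counting 223 days forward gives 2010-08-09.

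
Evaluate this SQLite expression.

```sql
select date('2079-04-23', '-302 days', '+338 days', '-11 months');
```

Applying '-302 days' to 2079-04-23: counting 302 days back gives 2078-06-25.
Applying '+338 days' to 2078-06-25: counting 338 days forward gives 2079-05-29.
Adding -11 months to 2079-05-29 gives 2078-06-29.

2078-06-29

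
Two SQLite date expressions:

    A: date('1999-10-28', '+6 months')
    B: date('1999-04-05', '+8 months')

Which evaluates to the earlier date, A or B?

A = 2000-04-28.
B = 1999-12-05.
B is earlier.

B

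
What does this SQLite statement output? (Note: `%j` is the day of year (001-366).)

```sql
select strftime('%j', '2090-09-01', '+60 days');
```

304

First apply '+60 days': 2090-09-01 → 2090-10-31.
Day-of-year for 2090-10-31: days since 2090-01-01 inclusive = 304, zero-padded to 304.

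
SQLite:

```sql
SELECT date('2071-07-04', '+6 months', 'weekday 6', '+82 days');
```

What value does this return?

2072-03-31

Adding +6 months to 2071-07-04 gives 2072-01-04.
`weekday 6` advances to the next Saturday; 2072-01-04 is a Monday, so it moves forward to 2072-01-09.
Applying '+82 days' to 2072-01-09: counting 82 days forward gives 2072-03-31.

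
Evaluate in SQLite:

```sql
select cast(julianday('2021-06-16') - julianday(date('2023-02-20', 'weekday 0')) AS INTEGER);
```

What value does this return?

`weekday 0` advances to the next Sunday; 2023-02-20 is a Monday, so it moves forward to 2023-02-26.
14 days remain in June 2021 after the 16th (30 − 16).
Full months from July 2021 through January 2023 contribute their day counts.
Then 26 days into February 2023.
Total: 14 + 31 + 31 + 30 + 31 + 30 + 31 + 31 + 28 + 31 + 30 + 31 + 30 + 31 + 31 + 30 + 31 + 30 + 31 + 31 + 26 = 620.
The subtraction is earlier − later, so the result is −620 → -620.

-620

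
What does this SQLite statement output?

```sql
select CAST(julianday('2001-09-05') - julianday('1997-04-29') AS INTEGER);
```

1 day remains in April 1997 after the 29th (30 − 29).
Full months from May 1997 through August 2001 contribute their day counts.
Then 5 days into September 2001.
Total: 1 + 31 + 30 + 31 + 31 + 30 + 31 + 30 + 31 + 31 + 28 + 31 + 30 + 31 + 30 + 31 + 31 + 30 + 31 + 30 + 31 + 31 + 28 + 31 + 30 + 31 + 30 + 31 + 31 + 30 + 31 + 30 + 31 + 31 + 29 + 31 + 30 + 31 + 30 + 31 + 31 + 30 + 31 + 30 + 31 + 31 + 28 + 31 + 30 + 31 + 30 + 31 + 31 + 5 = 1590.

1590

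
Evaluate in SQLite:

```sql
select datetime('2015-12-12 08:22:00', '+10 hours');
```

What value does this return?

2015-12-12 18:22:00

+10 hours from 2015-12-12 08:22:00 is 2015-12-12 18:22:00.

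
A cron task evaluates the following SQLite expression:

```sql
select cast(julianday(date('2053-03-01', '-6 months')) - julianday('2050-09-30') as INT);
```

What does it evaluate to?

Adding -6 months to 2053-03-01 gives 2052-09-01.
0 days remain in September 2050 after the 30th (30 − 30).
Full months from October 2050 through August 2052 contribute their day counts.
Then 1 day into September 2052.
Total: 0 + 31 + 30 + 31 + 31 + 28 + 31 + 30 + 31 + 30 + 31 + 31 + 30 + 31 + 30 + 31 + 31 + 29 + 31 + 30 + 31 + 30 + 31 + 31 + 1 = 702.

702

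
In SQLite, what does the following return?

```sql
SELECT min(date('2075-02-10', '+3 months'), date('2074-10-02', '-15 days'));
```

2074-09-17

date('2075-02-10', '+3 months') → 2075-05-10.
date('2074-10-02', '-15 days') → 2074-09-17.
Earlier of the two is 2074-09-17.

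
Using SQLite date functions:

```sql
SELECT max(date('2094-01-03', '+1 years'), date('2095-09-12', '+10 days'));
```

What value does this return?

2095-09-22

date('2094-01-03', '+1 years') → 2095-01-03.
date('2095-09-12', '+10 days') → 2095-09-22.
Later of the two is 2095-09-22.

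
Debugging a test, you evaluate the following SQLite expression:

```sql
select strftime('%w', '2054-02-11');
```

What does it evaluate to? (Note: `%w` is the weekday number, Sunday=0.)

2054-02-11 is a Wednesday; with Sunday=0 that is 3.

3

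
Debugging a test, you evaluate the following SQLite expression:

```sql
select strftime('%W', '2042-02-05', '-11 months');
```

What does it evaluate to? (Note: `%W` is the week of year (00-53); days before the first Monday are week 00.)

09

First apply '-11 months': 2042-02-05 → 2041-03-05.
2041-03-05 is a Tuesday. SQLite's %W counts Mondays since the year started; the result is 09.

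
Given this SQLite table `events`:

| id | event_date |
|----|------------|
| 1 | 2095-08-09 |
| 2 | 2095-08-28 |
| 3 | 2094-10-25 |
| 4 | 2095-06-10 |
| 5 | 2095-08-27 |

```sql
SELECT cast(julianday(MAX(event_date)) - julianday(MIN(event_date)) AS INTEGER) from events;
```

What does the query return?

307

MIN = 2094-10-25, MAX = 2095-08-28.
6 days remain in October 2094 after the 25th (31 − 25).
Full months from November 2094 through July 2095 contribute their day counts.
Then 28 days into August 2095.
Total: 6 + 30 + 31 + 31 + 28 + 31 + 30 + 31 + 30 + 31 + 28 = 307.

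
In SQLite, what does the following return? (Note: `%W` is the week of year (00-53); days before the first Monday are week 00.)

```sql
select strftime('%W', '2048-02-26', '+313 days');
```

First apply '+313 days': 2048-02-26 → 2049-01-04.
2049-01-04 is a Monday. SQLite's %W counts Mondays since the year started; the result is 01.

01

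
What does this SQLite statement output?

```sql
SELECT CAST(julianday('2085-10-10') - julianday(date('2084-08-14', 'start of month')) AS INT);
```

435

`start of month` rewinds 2084-08-14 to 2084-08-01.
30 days remain in August 2084 after the 1st (31 − 1).
Full months from September 2084 through September 2085 contribute their day counts.
Then 10 days into October 2085.
Total: 30 + 30 + 31 + 30 + 31 + 31 + 28 + 31 + 30 + 31 + 30 + 31 + 31 + 30 + 10 = 435.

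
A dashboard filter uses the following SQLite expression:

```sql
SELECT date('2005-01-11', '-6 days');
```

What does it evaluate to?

Going back 6 days within January lands on 2005-01-05.

2005-01-05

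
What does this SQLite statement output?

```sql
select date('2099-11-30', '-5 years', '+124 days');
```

Adding -5 years to 2099-11-30 gives 2094-11-30.
Applying '+124 days' to 2094-11-30: counting 124 days forward gives 2095-04-03.

2095-04-03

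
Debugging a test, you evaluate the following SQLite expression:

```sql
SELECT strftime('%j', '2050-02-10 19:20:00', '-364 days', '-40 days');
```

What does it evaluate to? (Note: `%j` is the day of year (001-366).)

First apply '-364 days', '-40 days': 2050-02-10 19:20:00 → 2049-01-02 19:20:00.
Day-of-year for 2049-01-02: days since 2049-01-01 inclusive = 2, zero-padded to 002.

002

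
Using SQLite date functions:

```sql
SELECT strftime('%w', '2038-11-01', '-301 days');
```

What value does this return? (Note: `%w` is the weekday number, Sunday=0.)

First apply '-301 days': 2038-11-01 → 2038-01-04.
2038-01-04 is a Monday; with Sunday=0 that is 1.

1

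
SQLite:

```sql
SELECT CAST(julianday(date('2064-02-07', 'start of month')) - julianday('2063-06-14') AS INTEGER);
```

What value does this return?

232

`start of month` rewinds 2064-02-07 to 2064-02-01.
16 days remain in June 2063 after the 14th (30 − 14).
Full months from July 2063 through January 2064 contribute their day counts.
Then 1 day into February 2064.
Total: 16 + 31 + 31 + 30 + 31 + 30 + 31 + 31 + 1 = 232.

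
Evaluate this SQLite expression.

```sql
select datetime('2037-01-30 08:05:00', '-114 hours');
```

-114 hours from 2037-01-30 08:05:00 is 2037-01-25 14:05:00 (crosses midnight).

2037-01-25 14:05:00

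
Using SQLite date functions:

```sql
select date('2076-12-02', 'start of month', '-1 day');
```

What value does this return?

2076-11-30

`start of month` rewinds 2076-12-02 to 2076-12-01.
Going back 1 day from 2076-12-01 reaches 2076-11-30 (last day of November, 30 days).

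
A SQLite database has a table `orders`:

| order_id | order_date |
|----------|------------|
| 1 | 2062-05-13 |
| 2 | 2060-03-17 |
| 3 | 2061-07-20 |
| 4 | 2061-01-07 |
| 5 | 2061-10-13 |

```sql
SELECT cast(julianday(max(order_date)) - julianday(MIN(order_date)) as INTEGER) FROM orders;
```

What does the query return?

787

MIN = 2060-03-17, MAX = 2062-05-13.
14 days remain in March 2060 after the 17th (31 − 17).
Full months from April 2060 through April 2062 contribute their day counts.
Then 13 days into May 2062.
Total: 14 + 30 + 31 + 30 + 31 + 31 + 30 + 31 + 30 + 31 + 31 + 28 + 31 + 30 + 31 + 30 + 31 + 31 + 30 + 31 + 30 + 31 + 31 + 28 + 31 + 30 + 13 = 787.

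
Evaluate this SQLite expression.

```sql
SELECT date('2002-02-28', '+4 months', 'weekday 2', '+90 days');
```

Adding +4 months to 2002-02-28 gives 2002-06-28.
`weekday 2` advances to the next Tuesday; 2002-06-28 is a Friday, so it moves forward to 2002-07-02.
Applying '+90 days' to 2002-07-02: counting 90 days forward gives 2002-09-30.

2002-09-30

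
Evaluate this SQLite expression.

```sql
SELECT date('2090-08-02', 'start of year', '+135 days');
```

2090-05-16

`start of year` rewinds 2090-08-02 to 2090-01-01.
Applying '+135 days' to 2090-01-01: counting 135 days forward gives 2090-05-16.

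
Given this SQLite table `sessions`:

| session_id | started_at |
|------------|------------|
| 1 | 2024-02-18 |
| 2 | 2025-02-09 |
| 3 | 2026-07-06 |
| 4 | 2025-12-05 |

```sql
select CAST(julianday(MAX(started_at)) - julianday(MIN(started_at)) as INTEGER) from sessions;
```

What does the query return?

MIN = 2024-02-18, MAX = 2026-07-06.
11 days remain in February 2024 after the 18th (29 − 18).
Full months from March 2024 through June 2026 contribute their day counts.
Then 6 days into July 2026.
Total: 11 + 31 + 30 + 31 + 30 + 31 + 31 + 30 + 31 + 30 + 31 + 31 + 28 + 31 + 30 + 31 + 30 + 31 + 31 + 30 + 31 + 30 + 31 + 31 + 28 + 31 + 30 + 31 + 30 + 6 = 869.

869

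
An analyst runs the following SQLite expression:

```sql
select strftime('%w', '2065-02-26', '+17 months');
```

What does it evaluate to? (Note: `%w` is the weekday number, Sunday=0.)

1

First apply '+17 months': 2065-02-26 → 2066-07-26.
2066-07-26 is a Monday; with Sunday=0 that is 1.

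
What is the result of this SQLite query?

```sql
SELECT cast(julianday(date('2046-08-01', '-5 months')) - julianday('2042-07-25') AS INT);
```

Adding -5 months to 2046-08-01 gives 2046-03-01.
6 days remain in July 2042 after the 25th (31 − 25).
Full months from August 2042 through February 2046 contribute their day counts.
Then 1 day into March 2046.
Total: 6 + 31 + 30 + 31 + 30 + 31 + 31 + 28 + 31 + 30 + 31 + 30 + 31 + 31 + 30 + 31 + 30 + 31 + 31 + 29 + 31 + 30 + 31 + 30 + 31 + 31 + 30 + 31 + 30 + 31 + 31 + 28 + 31 + 30 + 31 + 30 + 31 + 31 + 30 + 31 + 30 + 31 + 31 + 28 + 1 = 1315.

1315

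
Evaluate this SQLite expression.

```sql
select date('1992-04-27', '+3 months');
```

Adding +3 months to 1992-04-27 gives 1992-07-27.

1992-07-27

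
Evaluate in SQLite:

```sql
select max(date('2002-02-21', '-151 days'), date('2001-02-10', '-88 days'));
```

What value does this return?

2001-09-23

date('2002-02-21', '-151 days') → 2001-09-23.
date('2001-02-10', '-88 days') → 2000-11-14.
Later of the two is 2001-09-23.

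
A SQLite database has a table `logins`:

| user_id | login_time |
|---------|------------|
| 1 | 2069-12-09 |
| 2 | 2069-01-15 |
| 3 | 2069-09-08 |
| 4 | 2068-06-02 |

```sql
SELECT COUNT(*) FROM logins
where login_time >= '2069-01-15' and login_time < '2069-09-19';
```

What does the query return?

Rows in [2069-01-15, 2069-09-19): 2069-01-15, 2069-09-08 → 2 rows.

2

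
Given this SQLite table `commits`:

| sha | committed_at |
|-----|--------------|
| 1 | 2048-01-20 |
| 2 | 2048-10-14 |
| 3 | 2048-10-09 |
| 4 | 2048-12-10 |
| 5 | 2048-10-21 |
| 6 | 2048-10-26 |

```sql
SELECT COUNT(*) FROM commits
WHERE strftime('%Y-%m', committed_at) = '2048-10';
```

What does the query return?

Rows with year-month 2048-10: 2048-10-14, 2048-10-09, 2048-10-21, 2048-10-26 → 4.

4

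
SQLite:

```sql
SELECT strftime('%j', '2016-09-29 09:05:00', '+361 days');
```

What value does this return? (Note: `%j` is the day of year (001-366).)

268

First apply '+361 days': 2016-09-29 09:05:00 → 2017-09-25 09:05:00.
Day-of-year for 2017-09-25: days since 2017-01-01 inclusive = 268, zero-padded to 268.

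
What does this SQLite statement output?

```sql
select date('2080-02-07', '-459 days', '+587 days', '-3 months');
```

Applying '-459 days' to 2080-02-07: counting 459 days back gives 2078-11-05.
Applying '+587 days' to 2078-11-05: counting 587 days forward gives 2080-06-14.
Adding -3 months to 2080-06-14 gives 2080-03-14.

2080-03-14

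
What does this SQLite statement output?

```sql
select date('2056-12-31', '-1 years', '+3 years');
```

Adding -1 year to 2056-12-31 gives 2055-12-31.
Adding +3 years to 2055-12-31 gives 2058-12-31.

2058-12-31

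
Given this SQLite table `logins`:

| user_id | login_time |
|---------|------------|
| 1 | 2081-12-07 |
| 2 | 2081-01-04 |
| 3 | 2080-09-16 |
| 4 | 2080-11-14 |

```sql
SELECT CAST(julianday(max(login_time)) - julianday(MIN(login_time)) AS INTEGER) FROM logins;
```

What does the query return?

MIN = 2080-09-16, MAX = 2081-12-07.
14 days remain in September 2080 after the 16th (30 − 16).
Full months from October 2080 through November 2081 contribute their day counts.
Then 7 days into December 2081.
Total: 14 + 31 + 30 + 31 + 31 + 28 + 31 + 30 + 31 + 30 + 31 + 31 + 30 + 31 + 30 + 7 = 447.

447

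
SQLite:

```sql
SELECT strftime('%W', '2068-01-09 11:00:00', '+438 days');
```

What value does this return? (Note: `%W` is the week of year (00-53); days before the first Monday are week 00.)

11

First apply '+438 days': 2068-01-09 11:00:00 → 2069-03-22 11:00:00.
2069-03-22 is a Friday. SQLite's %W counts Mondays since the year started; the result is 11.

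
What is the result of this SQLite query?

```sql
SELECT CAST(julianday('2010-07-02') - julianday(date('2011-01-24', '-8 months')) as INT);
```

Adding -8 months to 2011-01-24 gives 2010-05-24.
7 days remain in May 2010 after the 24th (31 − 24).
June 2010: 30 days.
Then 2 days into July 2010.
Total: 7 + 30 + 2 = 39.

39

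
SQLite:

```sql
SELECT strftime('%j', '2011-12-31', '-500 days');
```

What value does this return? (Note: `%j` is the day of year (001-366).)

First apply '-500 days': 2011-12-31 → 2010-08-18.
Day-of-year for 2010-08-18: days since 2010-01-01 inclusive = 230, zero-padded to 230.

230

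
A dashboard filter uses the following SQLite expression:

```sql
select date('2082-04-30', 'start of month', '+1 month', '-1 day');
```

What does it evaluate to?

`start of month` rewinds 2082-04-30 to 2082-04-01.
Adding +1 month to 2082-04-01 gives 2082-05-01.
Going back 1 day from 2082-05-01 reaches 2082-04-30 (last day of April, 30 days).

2082-04-30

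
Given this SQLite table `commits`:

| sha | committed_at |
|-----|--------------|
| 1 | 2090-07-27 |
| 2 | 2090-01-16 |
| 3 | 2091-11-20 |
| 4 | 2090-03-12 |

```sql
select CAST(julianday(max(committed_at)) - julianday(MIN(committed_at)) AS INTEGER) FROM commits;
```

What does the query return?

MIN = 2090-01-16, MAX = 2091-11-20.
15 days remain in January 2090 after the 16th (31 − 16).
Full months from February 2090 through October 2091 contribute their day counts.
Then 20 days into November 2091.
Total: 15 + 28 + 31 + 30 + 31 + 30 + 31 + 31 + 30 + 31 + 30 + 31 + 31 + 28 + 31 + 30 + 31 + 30 + 31 + 31 + 30 + 31 + 20 = 673.

673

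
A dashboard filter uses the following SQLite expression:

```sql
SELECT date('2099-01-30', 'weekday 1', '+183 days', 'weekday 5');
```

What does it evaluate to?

`weekday 1` advances to the next Monday; 2099-01-30 is a Friday, so it moves forward to 2099-02-02.
Applying '+183 days' to 2099-02-02: counting 183 days forward gives 2099-08-04.
`weekday 5` advances to the next Friday; 2099-08-04 is a Tuesday, so it moves forward to 2099-08-07.

2099-08-07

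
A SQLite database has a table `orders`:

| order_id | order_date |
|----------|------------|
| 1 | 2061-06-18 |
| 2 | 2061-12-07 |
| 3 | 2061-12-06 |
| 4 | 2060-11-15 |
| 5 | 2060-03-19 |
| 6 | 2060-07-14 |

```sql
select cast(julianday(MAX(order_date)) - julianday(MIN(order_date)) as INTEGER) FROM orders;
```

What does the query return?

628

MIN = 2060-03-19, MAX = 2061-12-07.
12 days remain in March 2060 after the 19th (31 − 19).
Full months from April 2060 through November 2061 contribute their day counts.
Then 7 days into December 2061.
Total: 12 + 30 + 31 + 30 + 31 + 31 + 30 + 31 + 30 + 31 + 31 + 28 + 31 + 30 + 31 + 30 + 31 + 31 + 30 + 31 + 30 + 7 = 628.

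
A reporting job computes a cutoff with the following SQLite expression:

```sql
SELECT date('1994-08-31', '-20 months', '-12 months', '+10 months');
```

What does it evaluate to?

1992-10-31

Adding -20 months to 1994-08-31 gives 1992-12-31.
Adding -12 months to 1992-12-31 gives 1991-12-31.
Adding +10 months to 1991-12-31 gives 1992-10-31.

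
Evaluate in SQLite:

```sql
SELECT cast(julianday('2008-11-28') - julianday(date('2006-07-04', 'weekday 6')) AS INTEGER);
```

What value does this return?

`weekday 6` advances to the next Saturday; 2006-07-04 is a Tuesday, so it moves forward to 2006-07-08.
23 days remain in July 2006 after the 8th (31 − 8).
Full months from August 2006 through October 2008 contribute their day counts.
Then 28 days into November 2008.
Total: 23 + 31 + 30 + 31 + 30 + 31 + 31 + 28 + 31 + 30 + 31 + 30 + 31 + 31 + 30 + 31 + 30 + 31 + 31 + 29 + 31 + 30 + 31 + 30 + 31 + 31 + 30 + 31 + 28 = 874.

874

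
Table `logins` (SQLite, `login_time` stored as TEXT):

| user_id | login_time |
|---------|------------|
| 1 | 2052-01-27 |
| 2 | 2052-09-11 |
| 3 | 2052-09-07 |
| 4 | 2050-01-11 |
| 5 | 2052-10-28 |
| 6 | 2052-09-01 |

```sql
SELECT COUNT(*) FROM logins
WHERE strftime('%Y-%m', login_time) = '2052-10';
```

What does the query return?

1

Rows with year-month 2052-10: 2052-10-28 → 1.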